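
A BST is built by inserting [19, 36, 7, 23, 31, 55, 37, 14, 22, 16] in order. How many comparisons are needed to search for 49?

Search path for 49: 19 -> 36 -> 55 -> 37
Found: False
Comparisons: 4


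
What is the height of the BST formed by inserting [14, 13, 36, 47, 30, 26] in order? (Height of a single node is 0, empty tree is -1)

Insertion order: [14, 13, 36, 47, 30, 26]
Tree (level-order array): [14, 13, 36, None, None, 30, 47, 26]
Compute height bottom-up (empty subtree = -1):
  height(13) = 1 + max(-1, -1) = 0
  height(26) = 1 + max(-1, -1) = 0
  height(30) = 1 + max(0, -1) = 1
  height(47) = 1 + max(-1, -1) = 0
  height(36) = 1 + max(1, 0) = 2
  height(14) = 1 + max(0, 2) = 3
Height = 3


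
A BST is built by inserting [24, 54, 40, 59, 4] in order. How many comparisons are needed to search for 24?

Search path for 24: 24
Found: True
Comparisons: 1


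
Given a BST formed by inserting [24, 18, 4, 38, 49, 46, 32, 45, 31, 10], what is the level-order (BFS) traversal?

Tree insertion order: [24, 18, 4, 38, 49, 46, 32, 45, 31, 10]
Tree (level-order array): [24, 18, 38, 4, None, 32, 49, None, 10, 31, None, 46, None, None, None, None, None, 45]
BFS from the root, enqueuing left then right child of each popped node:
  queue [24] -> pop 24, enqueue [18, 38], visited so far: [24]
  queue [18, 38] -> pop 18, enqueue [4], visited so far: [24, 18]
  queue [38, 4] -> pop 38, enqueue [32, 49], visited so far: [24, 18, 38]
  queue [4, 32, 49] -> pop 4, enqueue [10], visited so far: [24, 18, 38, 4]
  queue [32, 49, 10] -> pop 32, enqueue [31], visited so far: [24, 18, 38, 4, 32]
  queue [49, 10, 31] -> pop 49, enqueue [46], visited so far: [24, 18, 38, 4, 32, 49]
  queue [10, 31, 46] -> pop 10, enqueue [none], visited so far: [24, 18, 38, 4, 32, 49, 10]
  queue [31, 46] -> pop 31, enqueue [none], visited so far: [24, 18, 38, 4, 32, 49, 10, 31]
  queue [46] -> pop 46, enqueue [45], visited so far: [24, 18, 38, 4, 32, 49, 10, 31, 46]
  queue [45] -> pop 45, enqueue [none], visited so far: [24, 18, 38, 4, 32, 49, 10, 31, 46, 45]
Result: [24, 18, 38, 4, 32, 49, 10, 31, 46, 45]


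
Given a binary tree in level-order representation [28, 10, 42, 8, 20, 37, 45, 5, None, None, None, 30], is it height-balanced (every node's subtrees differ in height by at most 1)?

Tree (level-order array): [28, 10, 42, 8, 20, 37, 45, 5, None, None, None, 30]
Definition: a tree is height-balanced if, at every node, |h(left) - h(right)| <= 1 (empty subtree has height -1).
Bottom-up per-node check:
  node 5: h_left=-1, h_right=-1, diff=0 [OK], height=0
  node 8: h_left=0, h_right=-1, diff=1 [OK], height=1
  node 20: h_left=-1, h_right=-1, diff=0 [OK], height=0
  node 10: h_left=1, h_right=0, diff=1 [OK], height=2
  node 30: h_left=-1, h_right=-1, diff=0 [OK], height=0
  node 37: h_left=0, h_right=-1, diff=1 [OK], height=1
  node 45: h_left=-1, h_right=-1, diff=0 [OK], height=0
  node 42: h_left=1, h_right=0, diff=1 [OK], height=2
  node 28: h_left=2, h_right=2, diff=0 [OK], height=3
All nodes satisfy the balance condition.
Result: Balanced


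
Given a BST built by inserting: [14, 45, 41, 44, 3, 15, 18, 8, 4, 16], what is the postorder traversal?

Tree insertion order: [14, 45, 41, 44, 3, 15, 18, 8, 4, 16]
Tree (level-order array): [14, 3, 45, None, 8, 41, None, 4, None, 15, 44, None, None, None, 18, None, None, 16]
Postorder traversal: [4, 8, 3, 16, 18, 15, 44, 41, 45, 14]


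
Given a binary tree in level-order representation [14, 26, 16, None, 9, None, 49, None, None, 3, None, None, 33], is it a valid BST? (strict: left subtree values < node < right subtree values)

Level-order array: [14, 26, 16, None, 9, None, 49, None, None, 3, None, None, 33]
Validate using subtree bounds (lo, hi): at each node, require lo < value < hi,
then recurse left with hi=value and right with lo=value.
Preorder trace (stopping at first violation):
  at node 14 with bounds (-inf, +inf): OK
  at node 26 with bounds (-inf, 14): VIOLATION
Node 26 violates its bound: not (-inf < 26 < 14).
Result: Not a valid BST


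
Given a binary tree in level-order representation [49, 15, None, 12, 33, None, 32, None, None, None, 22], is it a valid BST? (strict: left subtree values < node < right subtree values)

Level-order array: [49, 15, None, 12, 33, None, 32, None, None, None, 22]
Validate using subtree bounds (lo, hi): at each node, require lo < value < hi,
then recurse left with hi=value and right with lo=value.
Preorder trace (stopping at first violation):
  at node 49 with bounds (-inf, +inf): OK
  at node 15 with bounds (-inf, 49): OK
  at node 12 with bounds (-inf, 15): OK
  at node 32 with bounds (12, 15): VIOLATION
Node 32 violates its bound: not (12 < 32 < 15).
Result: Not a valid BST


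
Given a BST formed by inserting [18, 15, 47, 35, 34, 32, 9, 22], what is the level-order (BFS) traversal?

Tree insertion order: [18, 15, 47, 35, 34, 32, 9, 22]
Tree (level-order array): [18, 15, 47, 9, None, 35, None, None, None, 34, None, 32, None, 22]
BFS from the root, enqueuing left then right child of each popped node:
  queue [18] -> pop 18, enqueue [15, 47], visited so far: [18]
  queue [15, 47] -> pop 15, enqueue [9], visited so far: [18, 15]
  queue [47, 9] -> pop 47, enqueue [35], visited so far: [18, 15, 47]
  queue [9, 35] -> pop 9, enqueue [none], visited so far: [18, 15, 47, 9]
  queue [35] -> pop 35, enqueue [34], visited so far: [18, 15, 47, 9, 35]
  queue [34] -> pop 34, enqueue [32], visited so far: [18, 15, 47, 9, 35, 34]
  queue [32] -> pop 32, enqueue [22], visited so far: [18, 15, 47, 9, 35, 34, 32]
  queue [22] -> pop 22, enqueue [none], visited so far: [18, 15, 47, 9, 35, 34, 32, 22]
Result: [18, 15, 47, 9, 35, 34, 32, 22]


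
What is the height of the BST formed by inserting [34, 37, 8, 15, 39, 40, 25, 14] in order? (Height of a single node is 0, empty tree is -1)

Insertion order: [34, 37, 8, 15, 39, 40, 25, 14]
Tree (level-order array): [34, 8, 37, None, 15, None, 39, 14, 25, None, 40]
Compute height bottom-up (empty subtree = -1):
  height(14) = 1 + max(-1, -1) = 0
  height(25) = 1 + max(-1, -1) = 0
  height(15) = 1 + max(0, 0) = 1
  height(8) = 1 + max(-1, 1) = 2
  height(40) = 1 + max(-1, -1) = 0
  height(39) = 1 + max(-1, 0) = 1
  height(37) = 1 + max(-1, 1) = 2
  height(34) = 1 + max(2, 2) = 3
Height = 3


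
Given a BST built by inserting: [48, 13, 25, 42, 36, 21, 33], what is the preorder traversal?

Tree insertion order: [48, 13, 25, 42, 36, 21, 33]
Tree (level-order array): [48, 13, None, None, 25, 21, 42, None, None, 36, None, 33]
Preorder traversal: [48, 13, 25, 21, 42, 36, 33]


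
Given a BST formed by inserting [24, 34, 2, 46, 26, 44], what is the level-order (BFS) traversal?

Tree insertion order: [24, 34, 2, 46, 26, 44]
Tree (level-order array): [24, 2, 34, None, None, 26, 46, None, None, 44]
BFS from the root, enqueuing left then right child of each popped node:
  queue [24] -> pop 24, enqueue [2, 34], visited so far: [24]
  queue [2, 34] -> pop 2, enqueue [none], visited so far: [24, 2]
  queue [34] -> pop 34, enqueue [26, 46], visited so far: [24, 2, 34]
  queue [26, 46] -> pop 26, enqueue [none], visited so far: [24, 2, 34, 26]
  queue [46] -> pop 46, enqueue [44], visited so far: [24, 2, 34, 26, 46]
  queue [44] -> pop 44, enqueue [none], visited so far: [24, 2, 34, 26, 46, 44]
Result: [24, 2, 34, 26, 46, 44]


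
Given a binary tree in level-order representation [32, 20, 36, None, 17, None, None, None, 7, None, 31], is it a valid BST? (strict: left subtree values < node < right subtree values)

Level-order array: [32, 20, 36, None, 17, None, None, None, 7, None, 31]
Validate using subtree bounds (lo, hi): at each node, require lo < value < hi,
then recurse left with hi=value and right with lo=value.
Preorder trace (stopping at first violation):
  at node 32 with bounds (-inf, +inf): OK
  at node 20 with bounds (-inf, 32): OK
  at node 17 with bounds (20, 32): VIOLATION
Node 17 violates its bound: not (20 < 17 < 32).
Result: Not a valid BST


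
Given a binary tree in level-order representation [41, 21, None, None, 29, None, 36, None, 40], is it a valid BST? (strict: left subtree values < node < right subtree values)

Level-order array: [41, 21, None, None, 29, None, 36, None, 40]
Validate using subtree bounds (lo, hi): at each node, require lo < value < hi,
then recurse left with hi=value and right with lo=value.
Preorder trace (stopping at first violation):
  at node 41 with bounds (-inf, +inf): OK
  at node 21 with bounds (-inf, 41): OK
  at node 29 with bounds (21, 41): OK
  at node 36 with bounds (29, 41): OK
  at node 40 with bounds (36, 41): OK
No violation found at any node.
Result: Valid BST


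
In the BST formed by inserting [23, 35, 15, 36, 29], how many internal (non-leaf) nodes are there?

Tree built from: [23, 35, 15, 36, 29]
Tree (level-order array): [23, 15, 35, None, None, 29, 36]
Rule: An internal node has at least one child.
Per-node child counts:
  node 23: 2 child(ren)
  node 15: 0 child(ren)
  node 35: 2 child(ren)
  node 29: 0 child(ren)
  node 36: 0 child(ren)
Matching nodes: [23, 35]
Count of internal (non-leaf) nodes: 2


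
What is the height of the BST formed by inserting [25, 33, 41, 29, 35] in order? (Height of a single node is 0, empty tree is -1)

Insertion order: [25, 33, 41, 29, 35]
Tree (level-order array): [25, None, 33, 29, 41, None, None, 35]
Compute height bottom-up (empty subtree = -1):
  height(29) = 1 + max(-1, -1) = 0
  height(35) = 1 + max(-1, -1) = 0
  height(41) = 1 + max(0, -1) = 1
  height(33) = 1 + max(0, 1) = 2
  height(25) = 1 + max(-1, 2) = 3
Height = 3


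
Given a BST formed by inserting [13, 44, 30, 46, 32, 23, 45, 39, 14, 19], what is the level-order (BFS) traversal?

Tree insertion order: [13, 44, 30, 46, 32, 23, 45, 39, 14, 19]
Tree (level-order array): [13, None, 44, 30, 46, 23, 32, 45, None, 14, None, None, 39, None, None, None, 19]
BFS from the root, enqueuing left then right child of each popped node:
  queue [13] -> pop 13, enqueue [44], visited so far: [13]
  queue [44] -> pop 44, enqueue [30, 46], visited so far: [13, 44]
  queue [30, 46] -> pop 30, enqueue [23, 32], visited so far: [13, 44, 30]
  queue [46, 23, 32] -> pop 46, enqueue [45], visited so far: [13, 44, 30, 46]
  queue [23, 32, 45] -> pop 23, enqueue [14], visited so far: [13, 44, 30, 46, 23]
  queue [32, 45, 14] -> pop 32, enqueue [39], visited so far: [13, 44, 30, 46, 23, 32]
  queue [45, 14, 39] -> pop 45, enqueue [none], visited so far: [13, 44, 30, 46, 23, 32, 45]
  queue [14, 39] -> pop 14, enqueue [19], visited so far: [13, 44, 30, 46, 23, 32, 45, 14]
  queue [39, 19] -> pop 39, enqueue [none], visited so far: [13, 44, 30, 46, 23, 32, 45, 14, 39]
  queue [19] -> pop 19, enqueue [none], visited so far: [13, 44, 30, 46, 23, 32, 45, 14, 39, 19]
Result: [13, 44, 30, 46, 23, 32, 45, 14, 39, 19]


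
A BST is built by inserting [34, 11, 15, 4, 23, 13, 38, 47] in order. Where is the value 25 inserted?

Starting tree (level order): [34, 11, 38, 4, 15, None, 47, None, None, 13, 23]
Insertion path: 34 -> 11 -> 15 -> 23
Result: insert 25 as right child of 23
Final tree (level order): [34, 11, 38, 4, 15, None, 47, None, None, 13, 23, None, None, None, None, None, 25]


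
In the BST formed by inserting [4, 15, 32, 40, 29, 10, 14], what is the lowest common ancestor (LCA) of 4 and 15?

Tree insertion order: [4, 15, 32, 40, 29, 10, 14]
Tree (level-order array): [4, None, 15, 10, 32, None, 14, 29, 40]
In a BST, the LCA of p=4, q=15 is the first node v on the
root-to-leaf path with p <= v <= q (go left if both < v, right if both > v).
Walk from root:
  at 4: 4 <= 4 <= 15, this is the LCA
LCA = 4


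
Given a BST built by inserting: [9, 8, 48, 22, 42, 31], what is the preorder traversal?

Tree insertion order: [9, 8, 48, 22, 42, 31]
Tree (level-order array): [9, 8, 48, None, None, 22, None, None, 42, 31]
Preorder traversal: [9, 8, 48, 22, 42, 31]


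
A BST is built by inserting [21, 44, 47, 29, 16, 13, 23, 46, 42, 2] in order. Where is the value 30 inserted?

Starting tree (level order): [21, 16, 44, 13, None, 29, 47, 2, None, 23, 42, 46]
Insertion path: 21 -> 44 -> 29 -> 42
Result: insert 30 as left child of 42
Final tree (level order): [21, 16, 44, 13, None, 29, 47, 2, None, 23, 42, 46, None, None, None, None, None, 30]


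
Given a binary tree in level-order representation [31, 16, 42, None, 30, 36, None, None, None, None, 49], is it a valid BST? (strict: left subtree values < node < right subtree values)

Level-order array: [31, 16, 42, None, 30, 36, None, None, None, None, 49]
Validate using subtree bounds (lo, hi): at each node, require lo < value < hi,
then recurse left with hi=value and right with lo=value.
Preorder trace (stopping at first violation):
  at node 31 with bounds (-inf, +inf): OK
  at node 16 with bounds (-inf, 31): OK
  at node 30 with bounds (16, 31): OK
  at node 42 with bounds (31, +inf): OK
  at node 36 with bounds (31, 42): OK
  at node 49 with bounds (36, 42): VIOLATION
Node 49 violates its bound: not (36 < 49 < 42).
Result: Not a valid BST


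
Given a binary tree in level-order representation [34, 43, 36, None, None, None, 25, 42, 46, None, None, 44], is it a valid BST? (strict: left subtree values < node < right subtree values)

Level-order array: [34, 43, 36, None, None, None, 25, 42, 46, None, None, 44]
Validate using subtree bounds (lo, hi): at each node, require lo < value < hi,
then recurse left with hi=value and right with lo=value.
Preorder trace (stopping at first violation):
  at node 34 with bounds (-inf, +inf): OK
  at node 43 with bounds (-inf, 34): VIOLATION
Node 43 violates its bound: not (-inf < 43 < 34).
Result: Not a valid BST


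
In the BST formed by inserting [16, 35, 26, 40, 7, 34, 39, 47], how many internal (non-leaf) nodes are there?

Tree built from: [16, 35, 26, 40, 7, 34, 39, 47]
Tree (level-order array): [16, 7, 35, None, None, 26, 40, None, 34, 39, 47]
Rule: An internal node has at least one child.
Per-node child counts:
  node 16: 2 child(ren)
  node 7: 0 child(ren)
  node 35: 2 child(ren)
  node 26: 1 child(ren)
  node 34: 0 child(ren)
  node 40: 2 child(ren)
  node 39: 0 child(ren)
  node 47: 0 child(ren)
Matching nodes: [16, 35, 26, 40]
Count of internal (non-leaf) nodes: 4


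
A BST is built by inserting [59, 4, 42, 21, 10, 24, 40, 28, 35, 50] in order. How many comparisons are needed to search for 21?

Search path for 21: 59 -> 4 -> 42 -> 21
Found: True
Comparisons: 4


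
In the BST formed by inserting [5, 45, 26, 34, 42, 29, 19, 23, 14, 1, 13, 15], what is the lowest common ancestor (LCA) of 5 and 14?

Tree insertion order: [5, 45, 26, 34, 42, 29, 19, 23, 14, 1, 13, 15]
Tree (level-order array): [5, 1, 45, None, None, 26, None, 19, 34, 14, 23, 29, 42, 13, 15]
In a BST, the LCA of p=5, q=14 is the first node v on the
root-to-leaf path with p <= v <= q (go left if both < v, right if both > v).
Walk from root:
  at 5: 5 <= 5 <= 14, this is the LCA
LCA = 5


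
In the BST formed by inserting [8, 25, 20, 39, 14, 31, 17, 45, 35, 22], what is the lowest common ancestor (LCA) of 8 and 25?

Tree insertion order: [8, 25, 20, 39, 14, 31, 17, 45, 35, 22]
Tree (level-order array): [8, None, 25, 20, 39, 14, 22, 31, 45, None, 17, None, None, None, 35]
In a BST, the LCA of p=8, q=25 is the first node v on the
root-to-leaf path with p <= v <= q (go left if both < v, right if both > v).
Walk from root:
  at 8: 8 <= 8 <= 25, this is the LCA
LCA = 8


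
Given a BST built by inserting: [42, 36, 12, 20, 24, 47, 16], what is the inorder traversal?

Tree insertion order: [42, 36, 12, 20, 24, 47, 16]
Tree (level-order array): [42, 36, 47, 12, None, None, None, None, 20, 16, 24]
Inorder traversal: [12, 16, 20, 24, 36, 42, 47]


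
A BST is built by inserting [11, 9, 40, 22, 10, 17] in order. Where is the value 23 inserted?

Starting tree (level order): [11, 9, 40, None, 10, 22, None, None, None, 17]
Insertion path: 11 -> 40 -> 22
Result: insert 23 as right child of 22
Final tree (level order): [11, 9, 40, None, 10, 22, None, None, None, 17, 23]


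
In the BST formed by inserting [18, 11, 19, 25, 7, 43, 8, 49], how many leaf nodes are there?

Tree built from: [18, 11, 19, 25, 7, 43, 8, 49]
Tree (level-order array): [18, 11, 19, 7, None, None, 25, None, 8, None, 43, None, None, None, 49]
Rule: A leaf has 0 children.
Per-node child counts:
  node 18: 2 child(ren)
  node 11: 1 child(ren)
  node 7: 1 child(ren)
  node 8: 0 child(ren)
  node 19: 1 child(ren)
  node 25: 1 child(ren)
  node 43: 1 child(ren)
  node 49: 0 child(ren)
Matching nodes: [8, 49]
Count of leaf nodes: 2


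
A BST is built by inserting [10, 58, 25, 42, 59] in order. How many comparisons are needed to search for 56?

Search path for 56: 10 -> 58 -> 25 -> 42
Found: False
Comparisons: 4


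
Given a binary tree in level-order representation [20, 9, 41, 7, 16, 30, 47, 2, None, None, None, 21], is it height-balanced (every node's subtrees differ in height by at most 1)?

Tree (level-order array): [20, 9, 41, 7, 16, 30, 47, 2, None, None, None, 21]
Definition: a tree is height-balanced if, at every node, |h(left) - h(right)| <= 1 (empty subtree has height -1).
Bottom-up per-node check:
  node 2: h_left=-1, h_right=-1, diff=0 [OK], height=0
  node 7: h_left=0, h_right=-1, diff=1 [OK], height=1
  node 16: h_left=-1, h_right=-1, diff=0 [OK], height=0
  node 9: h_left=1, h_right=0, diff=1 [OK], height=2
  node 21: h_left=-1, h_right=-1, diff=0 [OK], height=0
  node 30: h_left=0, h_right=-1, diff=1 [OK], height=1
  node 47: h_left=-1, h_right=-1, diff=0 [OK], height=0
  node 41: h_left=1, h_right=0, diff=1 [OK], height=2
  node 20: h_left=2, h_right=2, diff=0 [OK], height=3
All nodes satisfy the balance condition.
Result: Balanced


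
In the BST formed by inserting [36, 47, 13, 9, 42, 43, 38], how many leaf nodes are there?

Tree built from: [36, 47, 13, 9, 42, 43, 38]
Tree (level-order array): [36, 13, 47, 9, None, 42, None, None, None, 38, 43]
Rule: A leaf has 0 children.
Per-node child counts:
  node 36: 2 child(ren)
  node 13: 1 child(ren)
  node 9: 0 child(ren)
  node 47: 1 child(ren)
  node 42: 2 child(ren)
  node 38: 0 child(ren)
  node 43: 0 child(ren)
Matching nodes: [9, 38, 43]
Count of leaf nodes: 3


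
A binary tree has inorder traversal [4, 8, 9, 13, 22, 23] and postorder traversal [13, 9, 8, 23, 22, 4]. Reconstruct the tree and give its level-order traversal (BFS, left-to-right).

Inorder:   [4, 8, 9, 13, 22, 23]
Postorder: [13, 9, 8, 23, 22, 4]
Algorithm: postorder visits root last, so walk postorder right-to-left;
each value is the root of the current inorder slice — split it at that
value, recurse on the right subtree first, then the left.
Recursive splits:
  root=4; inorder splits into left=[], right=[8, 9, 13, 22, 23]
  root=22; inorder splits into left=[8, 9, 13], right=[23]
  root=23; inorder splits into left=[], right=[]
  root=8; inorder splits into left=[], right=[9, 13]
  root=9; inorder splits into left=[], right=[13]
  root=13; inorder splits into left=[], right=[]
Reconstructed level-order: [4, 22, 8, 23, 9, 13]


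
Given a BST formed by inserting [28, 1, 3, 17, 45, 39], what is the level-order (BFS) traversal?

Tree insertion order: [28, 1, 3, 17, 45, 39]
Tree (level-order array): [28, 1, 45, None, 3, 39, None, None, 17]
BFS from the root, enqueuing left then right child of each popped node:
  queue [28] -> pop 28, enqueue [1, 45], visited so far: [28]
  queue [1, 45] -> pop 1, enqueue [3], visited so far: [28, 1]
  queue [45, 3] -> pop 45, enqueue [39], visited so far: [28, 1, 45]
  queue [3, 39] -> pop 3, enqueue [17], visited so far: [28, 1, 45, 3]
  queue [39, 17] -> pop 39, enqueue [none], visited so far: [28, 1, 45, 3, 39]
  queue [17] -> pop 17, enqueue [none], visited so far: [28, 1, 45, 3, 39, 17]
Result: [28, 1, 45, 3, 39, 17]


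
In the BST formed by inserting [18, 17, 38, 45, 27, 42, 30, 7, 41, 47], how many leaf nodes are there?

Tree built from: [18, 17, 38, 45, 27, 42, 30, 7, 41, 47]
Tree (level-order array): [18, 17, 38, 7, None, 27, 45, None, None, None, 30, 42, 47, None, None, 41]
Rule: A leaf has 0 children.
Per-node child counts:
  node 18: 2 child(ren)
  node 17: 1 child(ren)
  node 7: 0 child(ren)
  node 38: 2 child(ren)
  node 27: 1 child(ren)
  node 30: 0 child(ren)
  node 45: 2 child(ren)
  node 42: 1 child(ren)
  node 41: 0 child(ren)
  node 47: 0 child(ren)
Matching nodes: [7, 30, 41, 47]
Count of leaf nodes: 4


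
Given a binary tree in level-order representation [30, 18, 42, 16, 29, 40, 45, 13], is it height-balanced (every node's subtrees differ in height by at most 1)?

Tree (level-order array): [30, 18, 42, 16, 29, 40, 45, 13]
Definition: a tree is height-balanced if, at every node, |h(left) - h(right)| <= 1 (empty subtree has height -1).
Bottom-up per-node check:
  node 13: h_left=-1, h_right=-1, diff=0 [OK], height=0
  node 16: h_left=0, h_right=-1, diff=1 [OK], height=1
  node 29: h_left=-1, h_right=-1, diff=0 [OK], height=0
  node 18: h_left=1, h_right=0, diff=1 [OK], height=2
  node 40: h_left=-1, h_right=-1, diff=0 [OK], height=0
  node 45: h_left=-1, h_right=-1, diff=0 [OK], height=0
  node 42: h_left=0, h_right=0, diff=0 [OK], height=1
  node 30: h_left=2, h_right=1, diff=1 [OK], height=3
All nodes satisfy the balance condition.
Result: Balanced


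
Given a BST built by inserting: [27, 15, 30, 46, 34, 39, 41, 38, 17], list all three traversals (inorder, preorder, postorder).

Tree insertion order: [27, 15, 30, 46, 34, 39, 41, 38, 17]
Tree (level-order array): [27, 15, 30, None, 17, None, 46, None, None, 34, None, None, 39, 38, 41]
Inorder (L, root, R): [15, 17, 27, 30, 34, 38, 39, 41, 46]
Preorder (root, L, R): [27, 15, 17, 30, 46, 34, 39, 38, 41]
Postorder (L, R, root): [17, 15, 38, 41, 39, 34, 46, 30, 27]


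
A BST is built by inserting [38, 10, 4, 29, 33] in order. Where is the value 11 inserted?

Starting tree (level order): [38, 10, None, 4, 29, None, None, None, 33]
Insertion path: 38 -> 10 -> 29
Result: insert 11 as left child of 29
Final tree (level order): [38, 10, None, 4, 29, None, None, 11, 33]


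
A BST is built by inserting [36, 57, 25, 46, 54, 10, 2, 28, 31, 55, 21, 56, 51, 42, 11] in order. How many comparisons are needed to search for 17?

Search path for 17: 36 -> 25 -> 10 -> 21 -> 11
Found: False
Comparisons: 5


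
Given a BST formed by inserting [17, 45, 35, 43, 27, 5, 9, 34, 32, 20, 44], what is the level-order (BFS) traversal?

Tree insertion order: [17, 45, 35, 43, 27, 5, 9, 34, 32, 20, 44]
Tree (level-order array): [17, 5, 45, None, 9, 35, None, None, None, 27, 43, 20, 34, None, 44, None, None, 32]
BFS from the root, enqueuing left then right child of each popped node:
  queue [17] -> pop 17, enqueue [5, 45], visited so far: [17]
  queue [5, 45] -> pop 5, enqueue [9], visited so far: [17, 5]
  queue [45, 9] -> pop 45, enqueue [35], visited so far: [17, 5, 45]
  queue [9, 35] -> pop 9, enqueue [none], visited so far: [17, 5, 45, 9]
  queue [35] -> pop 35, enqueue [27, 43], visited so far: [17, 5, 45, 9, 35]
  queue [27, 43] -> pop 27, enqueue [20, 34], visited so far: [17, 5, 45, 9, 35, 27]
  queue [43, 20, 34] -> pop 43, enqueue [44], visited so far: [17, 5, 45, 9, 35, 27, 43]
  queue [20, 34, 44] -> pop 20, enqueue [none], visited so far: [17, 5, 45, 9, 35, 27, 43, 20]
  queue [34, 44] -> pop 34, enqueue [32], visited so far: [17, 5, 45, 9, 35, 27, 43, 20, 34]
  queue [44, 32] -> pop 44, enqueue [none], visited so far: [17, 5, 45, 9, 35, 27, 43, 20, 34, 44]
  queue [32] -> pop 32, enqueue [none], visited so far: [17, 5, 45, 9, 35, 27, 43, 20, 34, 44, 32]
Result: [17, 5, 45, 9, 35, 27, 43, 20, 34, 44, 32]


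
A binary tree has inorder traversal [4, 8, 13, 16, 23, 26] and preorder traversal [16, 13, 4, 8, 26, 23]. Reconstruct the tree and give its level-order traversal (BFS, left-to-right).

Inorder:  [4, 8, 13, 16, 23, 26]
Preorder: [16, 13, 4, 8, 26, 23]
Algorithm: preorder visits root first, so consume preorder in order;
for each root, split the current inorder slice at that value into
left-subtree inorder and right-subtree inorder, then recurse.
Recursive splits:
  root=16; inorder splits into left=[4, 8, 13], right=[23, 26]
  root=13; inorder splits into left=[4, 8], right=[]
  root=4; inorder splits into left=[], right=[8]
  root=8; inorder splits into left=[], right=[]
  root=26; inorder splits into left=[23], right=[]
  root=23; inorder splits into left=[], right=[]
Reconstructed level-order: [16, 13, 26, 4, 23, 8]


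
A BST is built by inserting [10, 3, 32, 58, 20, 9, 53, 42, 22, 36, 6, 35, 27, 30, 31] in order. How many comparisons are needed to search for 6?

Search path for 6: 10 -> 3 -> 9 -> 6
Found: True
Comparisons: 4


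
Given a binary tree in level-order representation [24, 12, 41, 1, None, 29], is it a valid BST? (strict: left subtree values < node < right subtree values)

Level-order array: [24, 12, 41, 1, None, 29]
Validate using subtree bounds (lo, hi): at each node, require lo < value < hi,
then recurse left with hi=value and right with lo=value.
Preorder trace (stopping at first violation):
  at node 24 with bounds (-inf, +inf): OK
  at node 12 with bounds (-inf, 24): OK
  at node 1 with bounds (-inf, 12): OK
  at node 41 with bounds (24, +inf): OK
  at node 29 with bounds (24, 41): OK
No violation found at any node.
Result: Valid BST


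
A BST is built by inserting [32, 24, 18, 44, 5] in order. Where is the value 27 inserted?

Starting tree (level order): [32, 24, 44, 18, None, None, None, 5]
Insertion path: 32 -> 24
Result: insert 27 as right child of 24
Final tree (level order): [32, 24, 44, 18, 27, None, None, 5]


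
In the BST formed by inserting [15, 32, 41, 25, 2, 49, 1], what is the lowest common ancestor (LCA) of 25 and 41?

Tree insertion order: [15, 32, 41, 25, 2, 49, 1]
Tree (level-order array): [15, 2, 32, 1, None, 25, 41, None, None, None, None, None, 49]
In a BST, the LCA of p=25, q=41 is the first node v on the
root-to-leaf path with p <= v <= q (go left if both < v, right if both > v).
Walk from root:
  at 15: both 25 and 41 > 15, go right
  at 32: 25 <= 32 <= 41, this is the LCA
LCA = 32


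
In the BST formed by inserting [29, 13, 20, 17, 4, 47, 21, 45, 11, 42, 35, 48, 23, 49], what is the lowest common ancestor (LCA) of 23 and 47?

Tree insertion order: [29, 13, 20, 17, 4, 47, 21, 45, 11, 42, 35, 48, 23, 49]
Tree (level-order array): [29, 13, 47, 4, 20, 45, 48, None, 11, 17, 21, 42, None, None, 49, None, None, None, None, None, 23, 35]
In a BST, the LCA of p=23, q=47 is the first node v on the
root-to-leaf path with p <= v <= q (go left if both < v, right if both > v).
Walk from root:
  at 29: 23 <= 29 <= 47, this is the LCA
LCA = 29


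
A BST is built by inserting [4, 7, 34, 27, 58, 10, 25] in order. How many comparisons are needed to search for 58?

Search path for 58: 4 -> 7 -> 34 -> 58
Found: True
Comparisons: 4


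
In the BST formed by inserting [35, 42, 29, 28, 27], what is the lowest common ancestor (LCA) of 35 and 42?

Tree insertion order: [35, 42, 29, 28, 27]
Tree (level-order array): [35, 29, 42, 28, None, None, None, 27]
In a BST, the LCA of p=35, q=42 is the first node v on the
root-to-leaf path with p <= v <= q (go left if both < v, right if both > v).
Walk from root:
  at 35: 35 <= 35 <= 42, this is the LCA
LCA = 35


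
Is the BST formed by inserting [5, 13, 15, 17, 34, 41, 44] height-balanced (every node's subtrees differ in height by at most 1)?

Tree (level-order array): [5, None, 13, None, 15, None, 17, None, 34, None, 41, None, 44]
Definition: a tree is height-balanced if, at every node, |h(left) - h(right)| <= 1 (empty subtree has height -1).
Bottom-up per-node check:
  node 44: h_left=-1, h_right=-1, diff=0 [OK], height=0
  node 41: h_left=-1, h_right=0, diff=1 [OK], height=1
  node 34: h_left=-1, h_right=1, diff=2 [FAIL (|-1-1|=2 > 1)], height=2
  node 17: h_left=-1, h_right=2, diff=3 [FAIL (|-1-2|=3 > 1)], height=3
  node 15: h_left=-1, h_right=3, diff=4 [FAIL (|-1-3|=4 > 1)], height=4
  node 13: h_left=-1, h_right=4, diff=5 [FAIL (|-1-4|=5 > 1)], height=5
  node 5: h_left=-1, h_right=5, diff=6 [FAIL (|-1-5|=6 > 1)], height=6
Node 34 violates the condition: |-1 - 1| = 2 > 1.
Result: Not balanced


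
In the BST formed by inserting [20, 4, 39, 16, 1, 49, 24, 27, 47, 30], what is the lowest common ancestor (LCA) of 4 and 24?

Tree insertion order: [20, 4, 39, 16, 1, 49, 24, 27, 47, 30]
Tree (level-order array): [20, 4, 39, 1, 16, 24, 49, None, None, None, None, None, 27, 47, None, None, 30]
In a BST, the LCA of p=4, q=24 is the first node v on the
root-to-leaf path with p <= v <= q (go left if both < v, right if both > v).
Walk from root:
  at 20: 4 <= 20 <= 24, this is the LCA
LCA = 20


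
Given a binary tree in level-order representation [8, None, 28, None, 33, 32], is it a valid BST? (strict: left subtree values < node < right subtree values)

Level-order array: [8, None, 28, None, 33, 32]
Validate using subtree bounds (lo, hi): at each node, require lo < value < hi,
then recurse left with hi=value and right with lo=value.
Preorder trace (stopping at first violation):
  at node 8 with bounds (-inf, +inf): OK
  at node 28 with bounds (8, +inf): OK
  at node 33 with bounds (28, +inf): OK
  at node 32 with bounds (28, 33): OK
No violation found at any node.
Result: Valid BST


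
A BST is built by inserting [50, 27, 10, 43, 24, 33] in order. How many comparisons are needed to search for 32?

Search path for 32: 50 -> 27 -> 43 -> 33
Found: False
Comparisons: 4


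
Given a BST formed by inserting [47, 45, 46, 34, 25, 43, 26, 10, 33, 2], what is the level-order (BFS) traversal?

Tree insertion order: [47, 45, 46, 34, 25, 43, 26, 10, 33, 2]
Tree (level-order array): [47, 45, None, 34, 46, 25, 43, None, None, 10, 26, None, None, 2, None, None, 33]
BFS from the root, enqueuing left then right child of each popped node:
  queue [47] -> pop 47, enqueue [45], visited so far: [47]
  queue [45] -> pop 45, enqueue [34, 46], visited so far: [47, 45]
  queue [34, 46] -> pop 34, enqueue [25, 43], visited so far: [47, 45, 34]
  queue [46, 25, 43] -> pop 46, enqueue [none], visited so far: [47, 45, 34, 46]
  queue [25, 43] -> pop 25, enqueue [10, 26], visited so far: [47, 45, 34, 46, 25]
  queue [43, 10, 26] -> pop 43, enqueue [none], visited so far: [47, 45, 34, 46, 25, 43]
  queue [10, 26] -> pop 10, enqueue [2], visited so far: [47, 45, 34, 46, 25, 43, 10]
  queue [26, 2] -> pop 26, enqueue [33], visited so far: [47, 45, 34, 46, 25, 43, 10, 26]
  queue [2, 33] -> pop 2, enqueue [none], visited so far: [47, 45, 34, 46, 25, 43, 10, 26, 2]
  queue [33] -> pop 33, enqueue [none], visited so far: [47, 45, 34, 46, 25, 43, 10, 26, 2, 33]
Result: [47, 45, 34, 46, 25, 43, 10, 26, 2, 33]


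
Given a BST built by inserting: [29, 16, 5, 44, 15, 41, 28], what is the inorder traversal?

Tree insertion order: [29, 16, 5, 44, 15, 41, 28]
Tree (level-order array): [29, 16, 44, 5, 28, 41, None, None, 15]
Inorder traversal: [5, 15, 16, 28, 29, 41, 44]


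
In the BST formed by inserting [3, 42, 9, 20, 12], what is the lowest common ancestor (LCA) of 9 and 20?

Tree insertion order: [3, 42, 9, 20, 12]
Tree (level-order array): [3, None, 42, 9, None, None, 20, 12]
In a BST, the LCA of p=9, q=20 is the first node v on the
root-to-leaf path with p <= v <= q (go left if both < v, right if both > v).
Walk from root:
  at 3: both 9 and 20 > 3, go right
  at 42: both 9 and 20 < 42, go left
  at 9: 9 <= 9 <= 20, this is the LCA
LCA = 9


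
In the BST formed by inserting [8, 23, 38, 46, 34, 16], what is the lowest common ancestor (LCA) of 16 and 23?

Tree insertion order: [8, 23, 38, 46, 34, 16]
Tree (level-order array): [8, None, 23, 16, 38, None, None, 34, 46]
In a BST, the LCA of p=16, q=23 is the first node v on the
root-to-leaf path with p <= v <= q (go left if both < v, right if both > v).
Walk from root:
  at 8: both 16 and 23 > 8, go right
  at 23: 16 <= 23 <= 23, this is the LCA
LCA = 23


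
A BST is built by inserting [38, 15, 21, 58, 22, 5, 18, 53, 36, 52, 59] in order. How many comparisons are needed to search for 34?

Search path for 34: 38 -> 15 -> 21 -> 22 -> 36
Found: False
Comparisons: 5


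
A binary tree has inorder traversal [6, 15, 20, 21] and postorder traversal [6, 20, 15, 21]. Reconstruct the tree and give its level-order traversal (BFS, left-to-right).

Inorder:   [6, 15, 20, 21]
Postorder: [6, 20, 15, 21]
Algorithm: postorder visits root last, so walk postorder right-to-left;
each value is the root of the current inorder slice — split it at that
value, recurse on the right subtree first, then the left.
Recursive splits:
  root=21; inorder splits into left=[6, 15, 20], right=[]
  root=15; inorder splits into left=[6], right=[20]
  root=20; inorder splits into left=[], right=[]
  root=6; inorder splits into left=[], right=[]
Reconstructed level-order: [21, 15, 6, 20]


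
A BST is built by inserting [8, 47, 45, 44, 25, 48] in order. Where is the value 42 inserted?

Starting tree (level order): [8, None, 47, 45, 48, 44, None, None, None, 25]
Insertion path: 8 -> 47 -> 45 -> 44 -> 25
Result: insert 42 as right child of 25
Final tree (level order): [8, None, 47, 45, 48, 44, None, None, None, 25, None, None, 42]


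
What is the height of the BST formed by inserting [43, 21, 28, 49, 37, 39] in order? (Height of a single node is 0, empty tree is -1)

Insertion order: [43, 21, 28, 49, 37, 39]
Tree (level-order array): [43, 21, 49, None, 28, None, None, None, 37, None, 39]
Compute height bottom-up (empty subtree = -1):
  height(39) = 1 + max(-1, -1) = 0
  height(37) = 1 + max(-1, 0) = 1
  height(28) = 1 + max(-1, 1) = 2
  height(21) = 1 + max(-1, 2) = 3
  height(49) = 1 + max(-1, -1) = 0
  height(43) = 1 + max(3, 0) = 4
Height = 4


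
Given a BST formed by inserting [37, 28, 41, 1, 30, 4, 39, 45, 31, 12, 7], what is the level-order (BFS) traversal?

Tree insertion order: [37, 28, 41, 1, 30, 4, 39, 45, 31, 12, 7]
Tree (level-order array): [37, 28, 41, 1, 30, 39, 45, None, 4, None, 31, None, None, None, None, None, 12, None, None, 7]
BFS from the root, enqueuing left then right child of each popped node:
  queue [37] -> pop 37, enqueue [28, 41], visited so far: [37]
  queue [28, 41] -> pop 28, enqueue [1, 30], visited so far: [37, 28]
  queue [41, 1, 30] -> pop 41, enqueue [39, 45], visited so far: [37, 28, 41]
  queue [1, 30, 39, 45] -> pop 1, enqueue [4], visited so far: [37, 28, 41, 1]
  queue [30, 39, 45, 4] -> pop 30, enqueue [31], visited so far: [37, 28, 41, 1, 30]
  queue [39, 45, 4, 31] -> pop 39, enqueue [none], visited so far: [37, 28, 41, 1, 30, 39]
  queue [45, 4, 31] -> pop 45, enqueue [none], visited so far: [37, 28, 41, 1, 30, 39, 45]
  queue [4, 31] -> pop 4, enqueue [12], visited so far: [37, 28, 41, 1, 30, 39, 45, 4]
  queue [31, 12] -> pop 31, enqueue [none], visited so far: [37, 28, 41, 1, 30, 39, 45, 4, 31]
  queue [12] -> pop 12, enqueue [7], visited so far: [37, 28, 41, 1, 30, 39, 45, 4, 31, 12]
  queue [7] -> pop 7, enqueue [none], visited so far: [37, 28, 41, 1, 30, 39, 45, 4, 31, 12, 7]
Result: [37, 28, 41, 1, 30, 39, 45, 4, 31, 12, 7]


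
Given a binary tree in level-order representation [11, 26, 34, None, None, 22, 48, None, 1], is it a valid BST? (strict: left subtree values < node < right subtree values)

Level-order array: [11, 26, 34, None, None, 22, 48, None, 1]
Validate using subtree bounds (lo, hi): at each node, require lo < value < hi,
then recurse left with hi=value and right with lo=value.
Preorder trace (stopping at first violation):
  at node 11 with bounds (-inf, +inf): OK
  at node 26 with bounds (-inf, 11): VIOLATION
Node 26 violates its bound: not (-inf < 26 < 11).
Result: Not a valid BST


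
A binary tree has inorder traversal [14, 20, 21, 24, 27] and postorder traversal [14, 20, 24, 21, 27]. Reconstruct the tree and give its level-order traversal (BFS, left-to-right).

Inorder:   [14, 20, 21, 24, 27]
Postorder: [14, 20, 24, 21, 27]
Algorithm: postorder visits root last, so walk postorder right-to-left;
each value is the root of the current inorder slice — split it at that
value, recurse on the right subtree first, then the left.
Recursive splits:
  root=27; inorder splits into left=[14, 20, 21, 24], right=[]
  root=21; inorder splits into left=[14, 20], right=[24]
  root=24; inorder splits into left=[], right=[]
  root=20; inorder splits into left=[14], right=[]
  root=14; inorder splits into left=[], right=[]
Reconstructed level-order: [27, 21, 20, 24, 14]


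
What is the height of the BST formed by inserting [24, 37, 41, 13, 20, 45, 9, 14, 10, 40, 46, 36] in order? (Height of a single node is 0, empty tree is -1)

Insertion order: [24, 37, 41, 13, 20, 45, 9, 14, 10, 40, 46, 36]
Tree (level-order array): [24, 13, 37, 9, 20, 36, 41, None, 10, 14, None, None, None, 40, 45, None, None, None, None, None, None, None, 46]
Compute height bottom-up (empty subtree = -1):
  height(10) = 1 + max(-1, -1) = 0
  height(9) = 1 + max(-1, 0) = 1
  height(14) = 1 + max(-1, -1) = 0
  height(20) = 1 + max(0, -1) = 1
  height(13) = 1 + max(1, 1) = 2
  height(36) = 1 + max(-1, -1) = 0
  height(40) = 1 + max(-1, -1) = 0
  height(46) = 1 + max(-1, -1) = 0
  height(45) = 1 + max(-1, 0) = 1
  height(41) = 1 + max(0, 1) = 2
  height(37) = 1 + max(0, 2) = 3
  height(24) = 1 + max(2, 3) = 4
Height = 4


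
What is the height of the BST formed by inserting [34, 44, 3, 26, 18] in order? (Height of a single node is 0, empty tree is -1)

Insertion order: [34, 44, 3, 26, 18]
Tree (level-order array): [34, 3, 44, None, 26, None, None, 18]
Compute height bottom-up (empty subtree = -1):
  height(18) = 1 + max(-1, -1) = 0
  height(26) = 1 + max(0, -1) = 1
  height(3) = 1 + max(-1, 1) = 2
  height(44) = 1 + max(-1, -1) = 0
  height(34) = 1 + max(2, 0) = 3
Height = 3


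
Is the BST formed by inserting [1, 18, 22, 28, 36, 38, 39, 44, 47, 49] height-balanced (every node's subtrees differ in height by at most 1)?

Tree (level-order array): [1, None, 18, None, 22, None, 28, None, 36, None, 38, None, 39, None, 44, None, 47, None, 49]
Definition: a tree is height-balanced if, at every node, |h(left) - h(right)| <= 1 (empty subtree has height -1).
Bottom-up per-node check:
  node 49: h_left=-1, h_right=-1, diff=0 [OK], height=0
  node 47: h_left=-1, h_right=0, diff=1 [OK], height=1
  node 44: h_left=-1, h_right=1, diff=2 [FAIL (|-1-1|=2 > 1)], height=2
  node 39: h_left=-1, h_right=2, diff=3 [FAIL (|-1-2|=3 > 1)], height=3
  node 38: h_left=-1, h_right=3, diff=4 [FAIL (|-1-3|=4 > 1)], height=4
  node 36: h_left=-1, h_right=4, diff=5 [FAIL (|-1-4|=5 > 1)], height=5
  node 28: h_left=-1, h_right=5, diff=6 [FAIL (|-1-5|=6 > 1)], height=6
  node 22: h_left=-1, h_right=6, diff=7 [FAIL (|-1-6|=7 > 1)], height=7
  node 18: h_left=-1, h_right=7, diff=8 [FAIL (|-1-7|=8 > 1)], height=8
  node 1: h_left=-1, h_right=8, diff=9 [FAIL (|-1-8|=9 > 1)], height=9
Node 44 violates the condition: |-1 - 1| = 2 > 1.
Result: Not balanced


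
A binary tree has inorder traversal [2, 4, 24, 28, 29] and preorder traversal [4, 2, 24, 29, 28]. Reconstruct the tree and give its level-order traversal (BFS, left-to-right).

Inorder:  [2, 4, 24, 28, 29]
Preorder: [4, 2, 24, 29, 28]
Algorithm: preorder visits root first, so consume preorder in order;
for each root, split the current inorder slice at that value into
left-subtree inorder and right-subtree inorder, then recurse.
Recursive splits:
  root=4; inorder splits into left=[2], right=[24, 28, 29]
  root=2; inorder splits into left=[], right=[]
  root=24; inorder splits into left=[], right=[28, 29]
  root=29; inorder splits into left=[28], right=[]
  root=28; inorder splits into left=[], right=[]
Reconstructed level-order: [4, 2, 24, 29, 28]


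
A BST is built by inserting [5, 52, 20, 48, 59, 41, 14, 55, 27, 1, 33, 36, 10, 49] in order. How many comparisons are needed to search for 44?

Search path for 44: 5 -> 52 -> 20 -> 48 -> 41
Found: False
Comparisons: 5


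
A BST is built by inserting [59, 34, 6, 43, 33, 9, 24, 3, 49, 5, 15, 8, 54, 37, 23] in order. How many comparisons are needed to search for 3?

Search path for 3: 59 -> 34 -> 6 -> 3
Found: True
Comparisons: 4


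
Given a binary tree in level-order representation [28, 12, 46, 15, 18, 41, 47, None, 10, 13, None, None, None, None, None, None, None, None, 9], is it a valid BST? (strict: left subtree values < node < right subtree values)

Level-order array: [28, 12, 46, 15, 18, 41, 47, None, 10, 13, None, None, None, None, None, None, None, None, 9]
Validate using subtree bounds (lo, hi): at each node, require lo < value < hi,
then recurse left with hi=value and right with lo=value.
Preorder trace (stopping at first violation):
  at node 28 with bounds (-inf, +inf): OK
  at node 12 with bounds (-inf, 28): OK
  at node 15 with bounds (-inf, 12): VIOLATION
Node 15 violates its bound: not (-inf < 15 < 12).
Result: Not a valid BST
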